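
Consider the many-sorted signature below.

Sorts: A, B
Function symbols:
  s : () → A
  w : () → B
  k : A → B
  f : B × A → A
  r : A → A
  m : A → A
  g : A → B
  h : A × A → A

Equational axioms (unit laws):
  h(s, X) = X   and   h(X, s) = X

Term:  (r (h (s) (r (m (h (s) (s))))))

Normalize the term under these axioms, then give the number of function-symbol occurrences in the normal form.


size = 4

1. (r (h (s) (r (m (h (s) (s))))))  →  (r (r (m (h (s) (s)))))
2. (r (r (m (h (s) (s)))))  →  (r (r (m (s))))
normal form: (r (r (m (s))))


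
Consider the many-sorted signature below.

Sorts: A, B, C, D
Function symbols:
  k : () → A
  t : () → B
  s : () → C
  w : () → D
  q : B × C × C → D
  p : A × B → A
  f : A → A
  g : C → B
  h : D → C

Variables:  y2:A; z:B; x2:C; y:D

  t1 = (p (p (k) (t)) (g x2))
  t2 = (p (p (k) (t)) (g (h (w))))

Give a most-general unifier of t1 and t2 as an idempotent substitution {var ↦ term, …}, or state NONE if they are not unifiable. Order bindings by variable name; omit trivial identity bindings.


{x2 ↦ (h (w))}


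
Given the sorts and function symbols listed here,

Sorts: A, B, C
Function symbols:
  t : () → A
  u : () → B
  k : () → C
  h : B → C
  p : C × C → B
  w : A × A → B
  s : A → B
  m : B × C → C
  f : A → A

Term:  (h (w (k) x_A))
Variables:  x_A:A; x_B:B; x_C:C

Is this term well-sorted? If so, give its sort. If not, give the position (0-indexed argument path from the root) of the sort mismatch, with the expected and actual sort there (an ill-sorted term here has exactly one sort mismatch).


ill-sorted at position [0, 0]: expected A, got C

    (k) : C
    x_A : A
  (w (k) x_A) : ✗ arg 0 at [0, 0] has sort C, expected A


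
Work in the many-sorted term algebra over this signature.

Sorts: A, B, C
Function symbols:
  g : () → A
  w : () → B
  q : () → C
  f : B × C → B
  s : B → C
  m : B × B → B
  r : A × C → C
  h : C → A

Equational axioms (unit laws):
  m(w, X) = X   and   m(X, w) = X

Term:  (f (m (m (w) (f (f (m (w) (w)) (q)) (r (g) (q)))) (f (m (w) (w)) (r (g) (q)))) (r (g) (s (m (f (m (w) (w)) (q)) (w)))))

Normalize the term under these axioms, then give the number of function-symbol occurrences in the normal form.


1. (f (m (m (w) (f (f (m (w) (w)) (q)) (r (g) (q)))) (f (m (w) (w)) (r (g) (q)))) (r (g) (s (m (f (m (w) (w)) (q)) (w)))))  →  (f (m (f (f (m (w) (w)) (q)) (r (g) (q))) (f (m (w) (w)) (r (g) (q)))) (r (g) (s (m (f (m (w) (w)) (q)) (w)))))
2. (f (m (f (f (m (w) (w)) (q)) (r (g) (q))) (f (m (w) (w)) (r (g) (q)))) (r (g) (s (m (f (m (w) (w)) (q)) (w)))))  →  (f (m (f (f (w) (q)) (r (g) (q))) (f (m (w) (w)) (r (g) (q)))) (r (g) (s (m (f (m (w) (w)) (q)) (w)))))
3. (f (m (f (f (w) (q)) (r (g) (q))) (f (m (w) (w)) (r (g) (q)))) (r (g) (s (m (f (m (w) (w)) (q)) (w)))))  →  (f (m (f (f (w) (q)) (r (g) (q))) (f (w) (r (g) (q)))) (r (g) (s (m (f (m (w) (w)) (q)) (w)))))
4. (f (m (f (f (w) (q)) (r (g) (q))) (f (w) (r (g) (q)))) (r (g) (s (m (f (m (w) (w)) (q)) (w)))))  →  (f (m (f (f (w) (q)) (r (g) (q))) (f (w) (r (g) (q)))) (r (g) (s (f (m (w) (w)) (q)))))
5. (f (m (f (f (w) (q)) (r (g) (q))) (f (w) (r (g) (q)))) (r (g) (s (f (m (w) (w)) (q)))))  →  (f (m (f (f (w) (q)) (r (g) (q))) (f (w) (r (g) (q)))) (r (g) (s (f (w) (q)))))
normal form: (f (m (f (f (w) (q)) (r (g) (q))) (f (w) (r (g) (q)))) (r (g) (s (f (w) (q)))))

size = 20


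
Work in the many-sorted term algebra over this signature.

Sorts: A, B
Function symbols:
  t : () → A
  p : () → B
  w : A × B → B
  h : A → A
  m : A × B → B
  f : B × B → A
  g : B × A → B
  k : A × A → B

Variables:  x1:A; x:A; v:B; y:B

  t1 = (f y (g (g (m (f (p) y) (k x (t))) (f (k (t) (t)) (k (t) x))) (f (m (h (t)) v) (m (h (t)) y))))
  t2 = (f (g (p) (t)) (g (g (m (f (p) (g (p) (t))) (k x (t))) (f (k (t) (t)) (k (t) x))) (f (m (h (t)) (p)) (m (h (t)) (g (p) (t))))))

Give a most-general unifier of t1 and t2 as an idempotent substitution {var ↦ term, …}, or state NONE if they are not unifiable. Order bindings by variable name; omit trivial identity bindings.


{v ↦ (p), y ↦ (g (p) (t))}


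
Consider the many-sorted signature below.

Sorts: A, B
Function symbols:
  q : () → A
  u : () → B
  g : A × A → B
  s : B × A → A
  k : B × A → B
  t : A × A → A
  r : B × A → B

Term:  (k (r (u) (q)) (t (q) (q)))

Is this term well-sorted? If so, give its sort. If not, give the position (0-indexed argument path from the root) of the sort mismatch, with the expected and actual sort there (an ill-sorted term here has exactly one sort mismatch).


well-sorted; sort = B

    (u) : B
    (q) : A
  (r (u) (q)) : B
    (q) : A
    (q) : A
  (t (q) (q)) : A
(k (r (u) (q)) (t (q) (q))) : B


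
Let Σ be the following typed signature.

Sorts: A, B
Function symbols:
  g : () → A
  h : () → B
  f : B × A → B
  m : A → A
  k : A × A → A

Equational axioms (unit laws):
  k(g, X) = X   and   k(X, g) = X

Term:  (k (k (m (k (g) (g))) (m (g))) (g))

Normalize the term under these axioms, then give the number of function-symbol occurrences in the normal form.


size = 5

1. (k (k (m (k (g) (g))) (m (g))) (g))  →  (k (m (k (g) (g))) (m (g)))
2. (k (m (k (g) (g))) (m (g)))  →  (k (m (g)) (m (g)))
normal form: (k (m (g)) (m (g)))


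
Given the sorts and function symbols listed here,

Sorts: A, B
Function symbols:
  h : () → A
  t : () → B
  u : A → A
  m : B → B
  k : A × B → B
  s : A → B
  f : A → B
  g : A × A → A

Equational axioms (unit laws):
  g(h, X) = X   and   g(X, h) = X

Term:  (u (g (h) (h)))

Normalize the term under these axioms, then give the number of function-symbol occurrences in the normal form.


size = 2

1. (u (g (h) (h)))  →  (u (h))
normal form: (u (h))


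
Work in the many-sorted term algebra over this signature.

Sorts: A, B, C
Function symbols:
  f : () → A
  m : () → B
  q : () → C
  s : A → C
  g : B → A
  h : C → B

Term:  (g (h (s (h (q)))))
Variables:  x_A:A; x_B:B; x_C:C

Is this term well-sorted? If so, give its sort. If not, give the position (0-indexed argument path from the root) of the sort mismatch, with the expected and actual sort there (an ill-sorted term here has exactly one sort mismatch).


        (q) : C
      (h (q)) : B
    (s (h (q))) : ✗ arg 0 at [0, 0, 0] has sort B, expected A

ill-sorted at position [0, 0, 0]: expected A, got B


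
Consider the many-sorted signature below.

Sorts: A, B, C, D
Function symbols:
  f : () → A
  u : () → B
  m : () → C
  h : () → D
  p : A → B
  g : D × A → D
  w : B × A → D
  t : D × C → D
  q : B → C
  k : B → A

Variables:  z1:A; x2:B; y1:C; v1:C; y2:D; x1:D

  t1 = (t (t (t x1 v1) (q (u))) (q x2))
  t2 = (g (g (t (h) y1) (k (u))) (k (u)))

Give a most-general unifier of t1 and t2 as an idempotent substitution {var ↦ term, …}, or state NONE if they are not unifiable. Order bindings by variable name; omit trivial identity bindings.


head clash or occurs-check failure — not unifiable

NONE (not unifiable)


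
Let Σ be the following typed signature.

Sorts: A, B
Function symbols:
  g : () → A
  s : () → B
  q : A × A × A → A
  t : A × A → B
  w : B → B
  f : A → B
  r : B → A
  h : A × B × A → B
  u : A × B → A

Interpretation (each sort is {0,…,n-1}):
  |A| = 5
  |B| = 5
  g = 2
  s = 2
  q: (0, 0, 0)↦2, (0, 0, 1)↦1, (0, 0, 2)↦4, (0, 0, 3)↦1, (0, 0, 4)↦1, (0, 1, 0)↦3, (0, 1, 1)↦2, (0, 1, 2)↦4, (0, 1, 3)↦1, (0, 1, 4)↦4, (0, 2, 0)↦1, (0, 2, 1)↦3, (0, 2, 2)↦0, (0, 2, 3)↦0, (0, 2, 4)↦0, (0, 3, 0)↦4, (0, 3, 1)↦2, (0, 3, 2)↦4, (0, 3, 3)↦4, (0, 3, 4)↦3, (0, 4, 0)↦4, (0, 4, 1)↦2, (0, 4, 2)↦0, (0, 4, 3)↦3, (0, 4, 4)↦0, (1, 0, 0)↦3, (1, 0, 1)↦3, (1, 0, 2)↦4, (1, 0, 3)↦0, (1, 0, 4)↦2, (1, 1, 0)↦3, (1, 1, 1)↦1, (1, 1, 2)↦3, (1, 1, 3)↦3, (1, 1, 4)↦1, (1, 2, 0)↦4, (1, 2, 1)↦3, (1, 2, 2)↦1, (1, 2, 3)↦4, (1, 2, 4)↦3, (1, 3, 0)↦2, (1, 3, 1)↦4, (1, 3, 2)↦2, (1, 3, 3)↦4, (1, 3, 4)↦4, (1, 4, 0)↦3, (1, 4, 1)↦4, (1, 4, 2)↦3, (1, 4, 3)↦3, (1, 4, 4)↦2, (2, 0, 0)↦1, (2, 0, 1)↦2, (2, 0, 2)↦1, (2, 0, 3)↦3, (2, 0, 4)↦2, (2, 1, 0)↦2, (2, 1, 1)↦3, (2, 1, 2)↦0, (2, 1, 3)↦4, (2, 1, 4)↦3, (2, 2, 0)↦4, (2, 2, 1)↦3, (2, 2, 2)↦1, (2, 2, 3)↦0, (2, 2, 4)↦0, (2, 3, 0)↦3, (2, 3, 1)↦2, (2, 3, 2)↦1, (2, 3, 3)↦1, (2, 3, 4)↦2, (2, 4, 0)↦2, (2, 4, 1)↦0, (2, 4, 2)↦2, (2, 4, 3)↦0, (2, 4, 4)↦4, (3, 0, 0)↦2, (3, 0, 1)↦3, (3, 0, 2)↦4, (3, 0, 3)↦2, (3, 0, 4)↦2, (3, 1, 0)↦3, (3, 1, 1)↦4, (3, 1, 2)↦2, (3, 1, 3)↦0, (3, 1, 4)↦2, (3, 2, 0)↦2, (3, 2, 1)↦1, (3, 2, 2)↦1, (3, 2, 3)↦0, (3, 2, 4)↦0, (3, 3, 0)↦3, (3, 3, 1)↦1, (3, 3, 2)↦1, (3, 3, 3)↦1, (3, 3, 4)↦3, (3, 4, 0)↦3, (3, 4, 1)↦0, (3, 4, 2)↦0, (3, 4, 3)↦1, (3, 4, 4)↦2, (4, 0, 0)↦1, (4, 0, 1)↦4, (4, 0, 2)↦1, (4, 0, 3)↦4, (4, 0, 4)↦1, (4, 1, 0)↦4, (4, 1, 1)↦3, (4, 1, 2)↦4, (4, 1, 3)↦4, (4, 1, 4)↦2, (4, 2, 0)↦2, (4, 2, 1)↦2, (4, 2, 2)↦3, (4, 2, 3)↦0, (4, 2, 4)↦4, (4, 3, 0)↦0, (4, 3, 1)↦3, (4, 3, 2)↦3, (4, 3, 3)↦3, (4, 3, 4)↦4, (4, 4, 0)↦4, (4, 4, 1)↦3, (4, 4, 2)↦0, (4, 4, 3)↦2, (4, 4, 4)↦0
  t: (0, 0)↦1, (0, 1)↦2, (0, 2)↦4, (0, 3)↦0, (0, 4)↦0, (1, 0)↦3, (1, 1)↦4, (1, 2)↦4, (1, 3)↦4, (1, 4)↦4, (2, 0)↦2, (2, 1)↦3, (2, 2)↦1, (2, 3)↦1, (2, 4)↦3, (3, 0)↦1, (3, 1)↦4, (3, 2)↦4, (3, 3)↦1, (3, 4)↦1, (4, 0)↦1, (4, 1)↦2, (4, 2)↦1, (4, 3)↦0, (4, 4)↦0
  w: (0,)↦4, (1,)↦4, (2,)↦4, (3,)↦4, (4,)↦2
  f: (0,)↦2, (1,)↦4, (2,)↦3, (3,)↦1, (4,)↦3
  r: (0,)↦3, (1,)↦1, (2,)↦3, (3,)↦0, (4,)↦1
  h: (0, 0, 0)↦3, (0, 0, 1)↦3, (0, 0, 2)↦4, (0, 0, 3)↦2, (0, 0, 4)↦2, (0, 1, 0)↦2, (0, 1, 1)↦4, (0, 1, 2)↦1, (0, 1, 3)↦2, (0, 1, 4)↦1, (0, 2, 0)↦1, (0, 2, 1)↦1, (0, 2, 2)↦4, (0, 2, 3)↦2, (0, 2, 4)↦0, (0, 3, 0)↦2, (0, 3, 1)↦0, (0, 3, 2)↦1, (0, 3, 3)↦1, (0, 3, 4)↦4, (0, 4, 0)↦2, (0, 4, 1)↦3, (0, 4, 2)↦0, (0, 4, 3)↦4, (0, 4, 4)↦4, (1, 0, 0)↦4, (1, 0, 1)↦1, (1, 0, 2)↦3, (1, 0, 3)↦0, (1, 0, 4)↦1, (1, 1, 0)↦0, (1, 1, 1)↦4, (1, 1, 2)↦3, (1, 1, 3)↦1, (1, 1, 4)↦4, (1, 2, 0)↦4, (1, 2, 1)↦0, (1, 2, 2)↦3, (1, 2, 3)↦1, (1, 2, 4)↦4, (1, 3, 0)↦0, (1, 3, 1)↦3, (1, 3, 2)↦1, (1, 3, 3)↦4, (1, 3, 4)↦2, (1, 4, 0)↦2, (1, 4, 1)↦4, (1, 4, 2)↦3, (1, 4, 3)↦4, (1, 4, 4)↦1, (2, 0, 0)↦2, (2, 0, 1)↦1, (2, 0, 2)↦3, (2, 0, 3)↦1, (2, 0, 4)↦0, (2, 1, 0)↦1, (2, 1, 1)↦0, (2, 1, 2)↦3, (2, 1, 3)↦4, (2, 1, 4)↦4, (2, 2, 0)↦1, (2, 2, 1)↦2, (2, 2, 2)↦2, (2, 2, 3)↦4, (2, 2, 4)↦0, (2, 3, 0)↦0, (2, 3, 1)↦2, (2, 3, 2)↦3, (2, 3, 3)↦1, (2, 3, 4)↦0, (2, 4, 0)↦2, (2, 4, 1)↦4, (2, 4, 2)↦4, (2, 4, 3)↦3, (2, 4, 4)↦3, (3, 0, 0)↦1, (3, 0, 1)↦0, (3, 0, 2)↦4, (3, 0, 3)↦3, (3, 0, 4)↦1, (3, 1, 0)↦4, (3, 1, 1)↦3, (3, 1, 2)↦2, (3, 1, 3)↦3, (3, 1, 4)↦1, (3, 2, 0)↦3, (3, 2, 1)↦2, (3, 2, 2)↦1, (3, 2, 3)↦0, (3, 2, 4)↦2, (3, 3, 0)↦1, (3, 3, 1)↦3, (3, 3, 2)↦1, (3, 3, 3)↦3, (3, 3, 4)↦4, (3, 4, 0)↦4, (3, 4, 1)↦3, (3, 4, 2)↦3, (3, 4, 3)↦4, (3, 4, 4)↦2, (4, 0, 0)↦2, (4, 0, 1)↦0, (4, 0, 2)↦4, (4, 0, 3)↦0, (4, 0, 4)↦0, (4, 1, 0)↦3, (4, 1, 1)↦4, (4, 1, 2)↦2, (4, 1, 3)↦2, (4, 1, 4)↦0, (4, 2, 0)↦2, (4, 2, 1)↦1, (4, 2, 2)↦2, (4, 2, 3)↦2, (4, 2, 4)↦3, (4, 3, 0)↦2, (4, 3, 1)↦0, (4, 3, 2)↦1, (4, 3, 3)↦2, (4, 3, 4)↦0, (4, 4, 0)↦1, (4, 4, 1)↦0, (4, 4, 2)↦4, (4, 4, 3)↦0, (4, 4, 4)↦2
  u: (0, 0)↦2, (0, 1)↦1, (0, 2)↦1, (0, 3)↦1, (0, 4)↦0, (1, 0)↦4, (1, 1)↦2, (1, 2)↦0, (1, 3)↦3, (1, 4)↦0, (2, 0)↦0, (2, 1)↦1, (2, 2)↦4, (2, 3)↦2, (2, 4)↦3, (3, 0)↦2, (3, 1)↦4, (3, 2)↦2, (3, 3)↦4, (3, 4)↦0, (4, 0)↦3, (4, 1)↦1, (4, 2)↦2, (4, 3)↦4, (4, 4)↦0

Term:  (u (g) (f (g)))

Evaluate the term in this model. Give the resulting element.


value = 2

  g = 2
  g = 2
  (f (g)) = f(2,) = 3
  (u (g) (f (g))) = u(2, 3) = 2


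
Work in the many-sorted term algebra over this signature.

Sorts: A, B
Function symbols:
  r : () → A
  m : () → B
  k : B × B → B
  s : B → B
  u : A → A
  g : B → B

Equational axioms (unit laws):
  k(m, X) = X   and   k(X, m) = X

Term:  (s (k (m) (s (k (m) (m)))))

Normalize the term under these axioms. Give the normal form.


normal form = (s (s (m)))

1. (s (k (m) (s (k (m) (m)))))  →  (s (s (k (m) (m))))
2. (s (s (k (m) (m))))  →  (s (s (m)))


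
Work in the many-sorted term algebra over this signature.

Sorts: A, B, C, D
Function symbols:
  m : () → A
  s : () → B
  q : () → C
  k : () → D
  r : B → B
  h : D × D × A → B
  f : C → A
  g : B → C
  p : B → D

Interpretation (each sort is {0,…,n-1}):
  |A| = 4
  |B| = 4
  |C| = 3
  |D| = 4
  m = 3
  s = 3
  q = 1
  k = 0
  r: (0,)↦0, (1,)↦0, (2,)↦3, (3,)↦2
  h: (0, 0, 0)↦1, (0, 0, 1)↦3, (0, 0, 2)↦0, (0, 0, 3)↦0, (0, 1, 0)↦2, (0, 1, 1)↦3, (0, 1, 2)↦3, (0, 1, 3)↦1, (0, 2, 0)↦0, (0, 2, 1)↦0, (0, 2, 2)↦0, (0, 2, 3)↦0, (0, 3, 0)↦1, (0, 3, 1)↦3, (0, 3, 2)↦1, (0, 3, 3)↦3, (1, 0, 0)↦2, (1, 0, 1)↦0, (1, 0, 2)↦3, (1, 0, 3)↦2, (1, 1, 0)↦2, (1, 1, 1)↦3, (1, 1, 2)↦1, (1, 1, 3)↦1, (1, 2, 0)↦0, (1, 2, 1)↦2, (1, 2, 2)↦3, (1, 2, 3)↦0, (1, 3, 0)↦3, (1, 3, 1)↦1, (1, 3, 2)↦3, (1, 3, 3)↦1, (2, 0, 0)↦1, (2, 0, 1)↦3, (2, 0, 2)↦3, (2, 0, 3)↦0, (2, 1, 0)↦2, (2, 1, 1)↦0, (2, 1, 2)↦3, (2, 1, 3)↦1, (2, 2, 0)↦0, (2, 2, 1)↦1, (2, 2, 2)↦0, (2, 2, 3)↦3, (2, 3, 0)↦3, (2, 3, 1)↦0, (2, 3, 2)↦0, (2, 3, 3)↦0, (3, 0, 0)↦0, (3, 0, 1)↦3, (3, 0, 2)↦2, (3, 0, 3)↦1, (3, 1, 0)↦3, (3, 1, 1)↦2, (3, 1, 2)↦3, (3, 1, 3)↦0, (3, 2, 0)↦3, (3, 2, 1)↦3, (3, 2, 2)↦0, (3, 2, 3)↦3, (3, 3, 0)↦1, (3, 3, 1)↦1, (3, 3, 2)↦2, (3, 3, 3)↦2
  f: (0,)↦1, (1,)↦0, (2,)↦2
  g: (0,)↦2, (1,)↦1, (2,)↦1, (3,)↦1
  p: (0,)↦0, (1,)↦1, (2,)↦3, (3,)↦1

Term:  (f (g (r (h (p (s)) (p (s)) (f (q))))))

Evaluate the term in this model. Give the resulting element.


value = 0

  s = 3
  (p (s)) = p(3,) = 1
  s = 3
  (p (s)) = p(3,) = 1
  q = 1
  (f (q)) = f(1,) = 0
  (h (p (s)) (p (s)) (f (q))) = h(1, 1, 0) = 2
  (r (h (p (s)) (p (s)) (f (q)))) = r(2,) = 3
  (g (r (h (p (s)) (p (s)) (f (q))))) = g(3,) = 1
  (f (g (r (h (p (s)) (p (s)) (f (q)))))) = f(1,) = 0


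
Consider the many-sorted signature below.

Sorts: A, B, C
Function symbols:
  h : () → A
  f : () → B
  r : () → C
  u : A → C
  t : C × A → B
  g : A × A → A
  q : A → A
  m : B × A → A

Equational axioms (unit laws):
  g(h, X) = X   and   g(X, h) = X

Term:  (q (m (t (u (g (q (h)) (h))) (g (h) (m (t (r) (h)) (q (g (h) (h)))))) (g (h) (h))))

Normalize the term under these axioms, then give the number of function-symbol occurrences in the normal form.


1. (q (m (t (u (g (q (h)) (h))) (g (h) (m (t (r) (h)) (q (g (h) (h)))))) (g (h) (h))))  →  (q (m (t (u (q (h))) (g (h) (m (t (r) (h)) (q (g (h) (h)))))) (g (h) (h))))
2. (q (m (t (u (q (h))) (g (h) (m (t (r) (h)) (q (g (h) (h)))))) (g (h) (h))))  →  (q (m (t (u (q (h))) (m (t (r) (h)) (q (g (h) (h))))) (g (h) (h))))
3. (q (m (t (u (q (h))) (m (t (r) (h)) (q (g (h) (h))))) (g (h) (h))))  →  (q (m (t (u (q (h))) (m (t (r) (h)) (q (h)))) (g (h) (h))))
4. (q (m (t (u (q (h))) (m (t (r) (h)) (q (h)))) (g (h) (h))))  →  (q (m (t (u (q (h))) (m (t (r) (h)) (q (h)))) (h)))
normal form: (q (m (t (u (q (h))) (m (t (r) (h)) (q (h)))) (h)))

size = 13


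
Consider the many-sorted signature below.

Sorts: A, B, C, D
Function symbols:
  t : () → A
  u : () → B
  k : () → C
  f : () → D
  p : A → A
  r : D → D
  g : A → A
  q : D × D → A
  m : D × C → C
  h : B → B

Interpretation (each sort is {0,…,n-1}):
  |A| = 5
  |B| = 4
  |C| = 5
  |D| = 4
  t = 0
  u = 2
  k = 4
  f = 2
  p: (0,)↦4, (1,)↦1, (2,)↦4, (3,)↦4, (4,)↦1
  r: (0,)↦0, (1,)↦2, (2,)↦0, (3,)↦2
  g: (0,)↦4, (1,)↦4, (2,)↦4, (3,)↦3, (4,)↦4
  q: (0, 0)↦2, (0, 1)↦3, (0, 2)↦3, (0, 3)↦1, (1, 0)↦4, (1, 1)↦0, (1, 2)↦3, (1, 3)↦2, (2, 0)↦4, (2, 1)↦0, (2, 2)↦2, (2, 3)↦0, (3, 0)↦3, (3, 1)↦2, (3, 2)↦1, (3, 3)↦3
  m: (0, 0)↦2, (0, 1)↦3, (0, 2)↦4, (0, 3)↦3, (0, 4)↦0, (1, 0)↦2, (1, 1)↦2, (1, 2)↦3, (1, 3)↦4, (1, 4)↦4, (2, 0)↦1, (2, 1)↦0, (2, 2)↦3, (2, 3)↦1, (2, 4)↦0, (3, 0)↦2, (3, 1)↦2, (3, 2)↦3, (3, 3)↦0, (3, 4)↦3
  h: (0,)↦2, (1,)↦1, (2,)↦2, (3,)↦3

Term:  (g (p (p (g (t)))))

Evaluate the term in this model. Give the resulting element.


value = 4

  t = 0
  (g (t)) = g(0,) = 4
  (p (g (t))) = p(4,) = 1
  (p (p (g (t)))) = p(1,) = 1
  (g (p (p (g (t))))) = g(1,) = 4


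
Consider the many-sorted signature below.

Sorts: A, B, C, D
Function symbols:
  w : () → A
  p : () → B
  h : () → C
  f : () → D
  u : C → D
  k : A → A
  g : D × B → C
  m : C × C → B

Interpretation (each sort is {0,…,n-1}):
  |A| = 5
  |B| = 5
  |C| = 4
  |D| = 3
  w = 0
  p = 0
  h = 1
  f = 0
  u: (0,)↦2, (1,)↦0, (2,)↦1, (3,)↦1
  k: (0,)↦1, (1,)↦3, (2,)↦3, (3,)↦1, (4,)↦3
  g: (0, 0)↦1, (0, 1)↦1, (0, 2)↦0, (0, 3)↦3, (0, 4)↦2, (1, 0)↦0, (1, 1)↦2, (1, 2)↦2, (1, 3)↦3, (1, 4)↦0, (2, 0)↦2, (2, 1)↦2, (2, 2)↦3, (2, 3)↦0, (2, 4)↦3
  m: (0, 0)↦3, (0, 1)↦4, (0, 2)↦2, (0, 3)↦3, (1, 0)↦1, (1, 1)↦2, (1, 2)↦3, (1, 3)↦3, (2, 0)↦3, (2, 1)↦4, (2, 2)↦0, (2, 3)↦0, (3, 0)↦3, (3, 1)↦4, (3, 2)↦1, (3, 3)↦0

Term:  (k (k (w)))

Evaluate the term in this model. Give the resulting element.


  w = 0
  (k (w)) = k(0,) = 1
  (k (k (w))) = k(1,) = 3

value = 3


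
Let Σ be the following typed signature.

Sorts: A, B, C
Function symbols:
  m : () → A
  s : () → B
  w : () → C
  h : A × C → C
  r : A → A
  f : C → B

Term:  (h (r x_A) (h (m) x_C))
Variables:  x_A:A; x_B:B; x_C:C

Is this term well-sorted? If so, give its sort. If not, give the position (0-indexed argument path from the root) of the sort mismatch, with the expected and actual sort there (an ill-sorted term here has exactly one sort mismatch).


well-sorted; sort = C

    x_A : A
  (r x_A) : A
    (m) : A
    x_C : C
  (h (m) x_C) : C
(h (r x_A) (h (m) x_C)) : C


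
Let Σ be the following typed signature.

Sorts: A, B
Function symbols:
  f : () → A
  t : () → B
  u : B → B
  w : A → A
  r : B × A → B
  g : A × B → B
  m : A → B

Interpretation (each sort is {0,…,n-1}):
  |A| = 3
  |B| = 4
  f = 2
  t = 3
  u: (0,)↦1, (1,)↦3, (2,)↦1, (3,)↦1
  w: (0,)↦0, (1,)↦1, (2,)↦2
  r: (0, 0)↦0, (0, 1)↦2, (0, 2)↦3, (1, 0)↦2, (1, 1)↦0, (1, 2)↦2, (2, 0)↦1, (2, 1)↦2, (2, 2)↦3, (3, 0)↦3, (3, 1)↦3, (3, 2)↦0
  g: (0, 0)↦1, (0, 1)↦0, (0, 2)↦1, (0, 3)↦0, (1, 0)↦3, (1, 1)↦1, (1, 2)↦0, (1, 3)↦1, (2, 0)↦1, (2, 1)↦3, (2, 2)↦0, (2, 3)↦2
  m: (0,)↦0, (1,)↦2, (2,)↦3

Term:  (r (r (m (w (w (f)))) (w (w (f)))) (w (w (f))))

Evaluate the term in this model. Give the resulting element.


value = 3

  f = 2
  (w (f)) = w(2,) = 2
  (w (w (f))) = w(2,) = 2
  (m (w (w (f)))) = m(2,) = 3
  f = 2
  (w (f)) = w(2,) = 2
  (w (w (f))) = w(2,) = 2
  (r (m (w (w (f)))) (w (w (f)))) = r(3, 2) = 0
  f = 2
  (w (f)) = w(2,) = 2
  (w (w (f))) = w(2,) = 2
  (r (r (m (w (w (f)))) (w (w (f)))) (w (w (f)))) = r(0, 2) = 3


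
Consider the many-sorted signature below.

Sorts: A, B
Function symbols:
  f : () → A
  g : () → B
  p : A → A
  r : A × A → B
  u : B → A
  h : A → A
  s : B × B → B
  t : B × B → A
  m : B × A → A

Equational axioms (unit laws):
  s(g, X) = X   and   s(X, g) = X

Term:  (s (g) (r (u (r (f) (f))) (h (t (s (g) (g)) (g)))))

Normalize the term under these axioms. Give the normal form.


normal form = (r (u (r (f) (f))) (h (t (g) (g))))

1. (s (g) (r (u (r (f) (f))) (h (t (s (g) (g)) (g)))))  →  (r (u (r (f) (f))) (h (t (s (g) (g)) (g))))
2. (r (u (r (f) (f))) (h (t (s (g) (g)) (g))))  →  (r (u (r (f) (f))) (h (t (g) (g))))


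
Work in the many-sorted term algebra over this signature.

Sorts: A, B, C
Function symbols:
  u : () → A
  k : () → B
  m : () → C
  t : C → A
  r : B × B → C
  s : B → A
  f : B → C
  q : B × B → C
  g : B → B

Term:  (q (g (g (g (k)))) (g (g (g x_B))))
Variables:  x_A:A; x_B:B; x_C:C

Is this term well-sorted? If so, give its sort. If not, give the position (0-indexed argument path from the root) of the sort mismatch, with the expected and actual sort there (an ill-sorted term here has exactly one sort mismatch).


        (k) : B
      (g (k)) : B
    (g (g (k))) : B
  (g (g (g (k)))) : B
        x_B : B
      (g x_B) : B
    (g (g x_B)) : B
  (g (g (g x_B))) : B
(q (g (g (g (k)))) (g (g (g x_B)))) : C

well-sorted; sort = C


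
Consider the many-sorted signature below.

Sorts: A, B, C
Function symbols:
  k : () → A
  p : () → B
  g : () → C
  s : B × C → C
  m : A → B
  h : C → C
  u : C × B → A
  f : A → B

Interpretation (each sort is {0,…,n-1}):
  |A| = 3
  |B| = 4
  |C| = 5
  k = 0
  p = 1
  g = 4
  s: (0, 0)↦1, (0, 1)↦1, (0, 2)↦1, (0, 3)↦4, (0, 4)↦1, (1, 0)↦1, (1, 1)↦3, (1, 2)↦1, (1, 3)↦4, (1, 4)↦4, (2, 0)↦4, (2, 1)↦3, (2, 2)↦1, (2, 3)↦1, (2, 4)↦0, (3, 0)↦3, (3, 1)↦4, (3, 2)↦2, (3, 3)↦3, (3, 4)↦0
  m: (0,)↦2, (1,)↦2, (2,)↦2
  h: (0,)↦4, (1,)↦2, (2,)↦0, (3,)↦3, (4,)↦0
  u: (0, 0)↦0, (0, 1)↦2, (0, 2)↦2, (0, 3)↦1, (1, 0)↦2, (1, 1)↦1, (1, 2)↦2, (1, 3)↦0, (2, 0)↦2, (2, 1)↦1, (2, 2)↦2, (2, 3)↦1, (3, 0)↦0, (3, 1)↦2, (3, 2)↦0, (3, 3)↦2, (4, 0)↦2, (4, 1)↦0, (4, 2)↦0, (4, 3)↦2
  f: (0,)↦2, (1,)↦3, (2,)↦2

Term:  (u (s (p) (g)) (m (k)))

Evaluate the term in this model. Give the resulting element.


  p = 1
  g = 4
  (s (p) (g)) = s(1, 4) = 4
  k = 0
  (m (k)) = m(0,) = 2
  (u (s (p) (g)) (m (k))) = u(4, 2) = 0

value = 0


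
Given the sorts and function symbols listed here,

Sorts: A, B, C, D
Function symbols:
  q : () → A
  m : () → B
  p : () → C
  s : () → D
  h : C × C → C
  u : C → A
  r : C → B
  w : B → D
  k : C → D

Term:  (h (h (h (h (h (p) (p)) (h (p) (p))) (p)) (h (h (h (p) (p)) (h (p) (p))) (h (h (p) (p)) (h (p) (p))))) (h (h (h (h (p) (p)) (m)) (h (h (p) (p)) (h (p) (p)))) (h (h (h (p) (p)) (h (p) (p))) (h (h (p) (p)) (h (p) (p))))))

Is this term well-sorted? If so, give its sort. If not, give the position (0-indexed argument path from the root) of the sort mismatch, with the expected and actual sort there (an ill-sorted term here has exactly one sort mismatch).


ill-sorted at position [1, 0, 0, 1]: expected C, got B

          (p) : C
          (p) : C
        (h (p) (p)) : C
          (p) : C
          (p) : C
        (h (p) (p)) : C
      (h (h (p) (p)) (h (p) (p))) : C
      (p) : C
    (h (h (h (p) (p)) (h (p) (p))) (p)) : C
          (p) : C
          (p) : C
        (h (p) (p)) : C
          (p) : C
          (p) : C
        (h (p) (p)) : C
      (h (h (p) (p)) (h (p) (p))) : C
          (p) : C
          (p) : C
        (h (p) (p)) : C
          (p) : C
          (p) : C
        (h (p) (p)) : C
      (h (h (p) (p)) (h (p) (p))) : C
    (h (h (h (p) (p)) (h (p) (p))) (h (h (p) (p)) (h (p) (p)))) : C
  (h (h (h (h (p) (p)) (h (p) (p))) (p)) (h (h (h (p) (p)) (h (p) (p))) (h (h (p) (p)) (h (p) (p))))) : C
          (p) : C
          (p) : C
        (h (p) (p)) : C
        (m) : B
      (h (h (p) (p)) (m)) : ✗ arg 1 at [1, 0, 0, 1] has sort B, expected C
          (p) : C
          (p) : C
        (h (p) (p)) : C
          (p) : C
          (p) : C
        (h (p) (p)) : C
      (h (h (p) (p)) (h (p) (p))) : C
          (p) : C
          (p) : C
        (h (p) (p)) : C
          (p) : C
          (p) : C
        (h (p) (p)) : C
      (h (h (p) (p)) (h (p) (p))) : C
          (p) : C
          (p) : C
        (h (p) (p)) : C
          (p) : C
          (p) : C
        (h (p) (p)) : C
      (h (h (p) (p)) (h (p) (p))) : C
    (h (h (h (p) (p)) (h (p) (p))) (h (h (p) (p)) (h (p) (p)))) : C


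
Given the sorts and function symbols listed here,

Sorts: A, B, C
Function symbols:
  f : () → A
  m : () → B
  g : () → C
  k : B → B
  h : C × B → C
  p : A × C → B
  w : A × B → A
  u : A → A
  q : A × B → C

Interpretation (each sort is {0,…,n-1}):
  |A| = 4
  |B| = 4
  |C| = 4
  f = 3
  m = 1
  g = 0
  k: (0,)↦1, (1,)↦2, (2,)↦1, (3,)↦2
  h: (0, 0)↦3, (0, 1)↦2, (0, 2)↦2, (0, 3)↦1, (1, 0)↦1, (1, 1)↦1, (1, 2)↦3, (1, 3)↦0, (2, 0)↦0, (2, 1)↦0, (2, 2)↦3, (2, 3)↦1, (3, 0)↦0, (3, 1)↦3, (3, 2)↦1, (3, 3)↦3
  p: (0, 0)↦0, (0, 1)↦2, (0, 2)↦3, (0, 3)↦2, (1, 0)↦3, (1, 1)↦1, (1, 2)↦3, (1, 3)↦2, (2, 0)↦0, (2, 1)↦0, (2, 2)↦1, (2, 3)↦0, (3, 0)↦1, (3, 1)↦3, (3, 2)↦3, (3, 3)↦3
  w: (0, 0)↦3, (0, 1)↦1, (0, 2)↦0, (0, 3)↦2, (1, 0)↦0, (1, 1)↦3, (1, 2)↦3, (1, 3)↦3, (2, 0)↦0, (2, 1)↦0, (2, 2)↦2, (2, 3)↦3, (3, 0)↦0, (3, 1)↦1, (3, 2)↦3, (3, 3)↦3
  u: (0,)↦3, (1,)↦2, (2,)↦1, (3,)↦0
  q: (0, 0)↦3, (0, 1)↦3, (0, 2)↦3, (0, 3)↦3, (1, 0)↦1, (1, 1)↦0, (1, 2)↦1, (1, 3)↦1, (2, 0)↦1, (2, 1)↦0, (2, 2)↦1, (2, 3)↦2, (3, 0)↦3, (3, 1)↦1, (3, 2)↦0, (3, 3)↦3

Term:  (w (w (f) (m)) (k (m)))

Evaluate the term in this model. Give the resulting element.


  f = 3
  m = 1
  (w (f) (m)) = w(3, 1) = 1
  m = 1
  (k (m)) = k(1,) = 2
  (w (w (f) (m)) (k (m))) = w(1, 2) = 3

value = 3


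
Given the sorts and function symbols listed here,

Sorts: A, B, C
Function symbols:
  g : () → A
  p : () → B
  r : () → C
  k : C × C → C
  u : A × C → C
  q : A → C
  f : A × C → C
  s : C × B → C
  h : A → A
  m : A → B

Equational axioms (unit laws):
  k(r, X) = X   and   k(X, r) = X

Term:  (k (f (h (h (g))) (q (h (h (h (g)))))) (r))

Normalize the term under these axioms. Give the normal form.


normal form = (f (h (h (g))) (q (h (h (h (g))))))

1. (k (f (h (h (g))) (q (h (h (h (g)))))) (r))  →  (f (h (h (g))) (q (h (h (h (g))))))


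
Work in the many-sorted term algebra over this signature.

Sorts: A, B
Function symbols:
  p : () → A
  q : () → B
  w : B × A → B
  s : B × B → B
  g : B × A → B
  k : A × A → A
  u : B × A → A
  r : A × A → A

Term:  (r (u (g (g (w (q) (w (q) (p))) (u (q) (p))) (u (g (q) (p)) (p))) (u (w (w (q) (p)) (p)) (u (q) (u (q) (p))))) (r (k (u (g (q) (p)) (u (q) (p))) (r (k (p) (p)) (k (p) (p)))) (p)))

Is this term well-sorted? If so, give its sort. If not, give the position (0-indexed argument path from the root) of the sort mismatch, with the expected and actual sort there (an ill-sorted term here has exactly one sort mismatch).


ill-sorted at position [0, 0, 0, 0, 1]: expected A, got B

          (q) : B
            (q) : B
            (p) : A
          (w (q) (p)) : B
        (w (q) (w (q) (p))) : ✗ arg 1 at [0, 0, 0, 0, 1] has sort B, expected A
          (q) : B
          (p) : A
        (u (q) (p)) : A
          (q) : B
          (p) : A
        (g (q) (p)) : B
        (p) : A
      (u (g (q) (p)) (p)) : A
          (q) : B
          (p) : A
        (w (q) (p)) : B
        (p) : A
      (w (w (q) (p)) (p)) : B
        (q) : B
          (q) : B
          (p) : A
        (u (q) (p)) : A
      (u (q) (u (q) (p))) : A
    (u (w (w (q) (p)) (p)) (u (q) (u (q) (p)))) : A
          (q) : B
          (p) : A
        (g (q) (p)) : B
          (q) : B
          (p) : A
        (u (q) (p)) : A
      (u (g (q) (p)) (u (q) (p))) : A
          (p) : A
          (p) : A
        (k (p) (p)) : A
          (p) : A
          (p) : A
        (k (p) (p)) : A
      (r (k (p) (p)) (k (p) (p))) : A
    (k (u (g (q) (p)) (u (q) (p))) (r (k (p) (p)) (k (p) (p)))) : A
    (p) : A
  (r (k (u (g (q) (p)) (u (q) (p))) (r (k (p) (p)) (k (p) (p)))) (p)) : A


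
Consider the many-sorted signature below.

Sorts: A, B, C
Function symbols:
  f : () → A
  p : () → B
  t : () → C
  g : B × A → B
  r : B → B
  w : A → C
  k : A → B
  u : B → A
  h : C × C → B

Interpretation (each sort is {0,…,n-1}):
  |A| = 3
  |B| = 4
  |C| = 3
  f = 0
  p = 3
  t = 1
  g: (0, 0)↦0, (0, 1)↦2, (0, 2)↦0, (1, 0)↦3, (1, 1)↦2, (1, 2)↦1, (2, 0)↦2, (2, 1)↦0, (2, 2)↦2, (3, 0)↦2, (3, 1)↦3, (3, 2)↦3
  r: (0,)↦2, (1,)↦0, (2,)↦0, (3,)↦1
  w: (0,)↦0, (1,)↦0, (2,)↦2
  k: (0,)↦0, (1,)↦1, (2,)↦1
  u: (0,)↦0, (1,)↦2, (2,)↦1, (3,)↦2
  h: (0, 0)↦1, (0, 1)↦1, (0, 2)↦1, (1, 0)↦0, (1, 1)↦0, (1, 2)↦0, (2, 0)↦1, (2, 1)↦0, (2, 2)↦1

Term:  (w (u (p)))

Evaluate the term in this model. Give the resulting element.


value = 2

  p = 3
  (u (p)) = u(3,) = 2
  (w (u (p))) = w(2,) = 2


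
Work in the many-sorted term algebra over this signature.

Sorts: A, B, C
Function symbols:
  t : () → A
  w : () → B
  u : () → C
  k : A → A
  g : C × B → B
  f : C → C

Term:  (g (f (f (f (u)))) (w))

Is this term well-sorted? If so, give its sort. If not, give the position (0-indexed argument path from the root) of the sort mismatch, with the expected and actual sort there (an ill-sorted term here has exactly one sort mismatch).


        (u) : C
      (f (u)) : C
    (f (f (u))) : C
  (f (f (f (u)))) : C
  (w) : B
(g (f (f (f (u)))) (w)) : B

well-sorted; sort = B


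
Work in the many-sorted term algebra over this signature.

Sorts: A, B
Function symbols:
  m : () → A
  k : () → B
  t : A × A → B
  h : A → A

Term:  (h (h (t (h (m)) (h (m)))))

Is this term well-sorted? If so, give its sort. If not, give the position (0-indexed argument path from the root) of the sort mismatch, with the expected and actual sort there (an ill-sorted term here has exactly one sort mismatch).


        (m) : A
      (h (m)) : A
        (m) : A
      (h (m)) : A
    (t (h (m)) (h (m))) : B
  (h (t (h (m)) (h (m)))) : ✗ arg 0 at [0, 0] has sort B, expected A

ill-sorted at position [0, 0]: expected A, got B


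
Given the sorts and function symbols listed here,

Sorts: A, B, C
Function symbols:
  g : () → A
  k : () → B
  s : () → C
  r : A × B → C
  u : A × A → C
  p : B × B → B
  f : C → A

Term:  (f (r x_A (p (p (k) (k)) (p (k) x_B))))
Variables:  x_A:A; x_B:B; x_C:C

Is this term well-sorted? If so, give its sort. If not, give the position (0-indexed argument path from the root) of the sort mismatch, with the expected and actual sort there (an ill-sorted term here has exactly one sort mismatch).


    x_A : A
        (k) : B
        (k) : B
      (p (k) (k)) : B
        (k) : B
        x_B : B
      (p (k) x_B) : B
    (p (p (k) (k)) (p (k) x_B)) : B
  (r x_A (p (p (k) (k)) (p (k) x_B))) : C
(f (r x_A (p (p (k) (k)) (p (k) x_B)))) : A

well-sorted; sort = A


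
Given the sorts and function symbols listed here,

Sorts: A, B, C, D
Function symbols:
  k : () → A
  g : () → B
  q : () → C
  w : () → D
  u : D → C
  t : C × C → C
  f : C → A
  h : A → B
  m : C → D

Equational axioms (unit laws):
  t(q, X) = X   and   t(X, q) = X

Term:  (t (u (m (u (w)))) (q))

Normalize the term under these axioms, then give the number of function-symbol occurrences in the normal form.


1. (t (u (m (u (w)))) (q))  →  (u (m (u (w))))
normal form: (u (m (u (w))))

size = 4


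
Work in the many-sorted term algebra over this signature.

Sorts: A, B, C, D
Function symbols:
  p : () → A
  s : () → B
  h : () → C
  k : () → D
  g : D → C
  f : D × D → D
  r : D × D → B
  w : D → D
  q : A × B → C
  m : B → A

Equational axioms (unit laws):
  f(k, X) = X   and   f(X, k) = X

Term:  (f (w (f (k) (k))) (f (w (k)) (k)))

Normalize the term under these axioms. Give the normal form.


normal form = (f (w (k)) (w (k)))

1. (f (w (f (k) (k))) (f (w (k)) (k)))  →  (f (w (k)) (f (w (k)) (k)))
2. (f (w (k)) (f (w (k)) (k)))  →  (f (w (k)) (w (k)))


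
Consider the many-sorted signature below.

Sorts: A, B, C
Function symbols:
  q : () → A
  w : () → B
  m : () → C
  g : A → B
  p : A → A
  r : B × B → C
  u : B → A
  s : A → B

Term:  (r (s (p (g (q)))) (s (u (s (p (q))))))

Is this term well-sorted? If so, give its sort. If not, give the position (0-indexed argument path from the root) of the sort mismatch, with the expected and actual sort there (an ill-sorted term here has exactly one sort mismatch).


ill-sorted at position [0, 0, 0]: expected A, got B

        (q) : A
      (g (q)) : B
    (p (g (q))) : ✗ arg 0 at [0, 0, 0] has sort B, expected A
          (q) : A
        (p (q)) : A
      (s (p (q))) : B
    (u (s (p (q)))) : A
  (s (u (s (p (q))))) : B


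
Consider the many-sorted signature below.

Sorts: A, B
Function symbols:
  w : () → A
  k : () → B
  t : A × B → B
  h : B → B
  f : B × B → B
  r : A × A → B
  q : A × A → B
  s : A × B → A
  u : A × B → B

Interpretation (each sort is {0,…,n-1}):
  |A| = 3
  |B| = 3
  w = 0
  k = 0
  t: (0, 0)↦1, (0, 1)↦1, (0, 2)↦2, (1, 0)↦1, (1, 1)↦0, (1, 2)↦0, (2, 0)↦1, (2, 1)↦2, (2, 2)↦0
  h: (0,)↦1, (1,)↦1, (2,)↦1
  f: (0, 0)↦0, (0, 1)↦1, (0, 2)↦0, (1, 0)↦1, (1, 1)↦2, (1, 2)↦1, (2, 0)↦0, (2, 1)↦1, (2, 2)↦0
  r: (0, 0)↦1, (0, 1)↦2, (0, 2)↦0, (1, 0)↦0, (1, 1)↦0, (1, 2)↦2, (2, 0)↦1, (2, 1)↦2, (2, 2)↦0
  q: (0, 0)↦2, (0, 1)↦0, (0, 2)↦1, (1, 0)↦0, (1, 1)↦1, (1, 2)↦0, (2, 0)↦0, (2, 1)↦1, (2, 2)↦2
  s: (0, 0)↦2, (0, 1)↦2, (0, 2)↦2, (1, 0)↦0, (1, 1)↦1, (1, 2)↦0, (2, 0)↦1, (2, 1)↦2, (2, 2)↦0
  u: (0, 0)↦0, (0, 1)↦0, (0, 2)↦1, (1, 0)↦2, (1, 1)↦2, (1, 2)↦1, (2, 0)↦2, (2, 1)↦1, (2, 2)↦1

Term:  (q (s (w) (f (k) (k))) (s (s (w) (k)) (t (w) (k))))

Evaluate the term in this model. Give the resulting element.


value = 2

  w = 0
  k = 0
  k = 0
  (f (k) (k)) = f(0, 0) = 0
  (s (w) (f (k) (k))) = s(0, 0) = 2
  w = 0
  k = 0
  (s (w) (k)) = s(0, 0) = 2
  w = 0
  k = 0
  (t (w) (k)) = t(0, 0) = 1
  (s (s (w) (k)) (t (w) (k))) = s(2, 1) = 2
  (q (s (w) (f (k) (k))) (s (s (w) (k)) (t (w) (k)))) = q(2, 2) = 2


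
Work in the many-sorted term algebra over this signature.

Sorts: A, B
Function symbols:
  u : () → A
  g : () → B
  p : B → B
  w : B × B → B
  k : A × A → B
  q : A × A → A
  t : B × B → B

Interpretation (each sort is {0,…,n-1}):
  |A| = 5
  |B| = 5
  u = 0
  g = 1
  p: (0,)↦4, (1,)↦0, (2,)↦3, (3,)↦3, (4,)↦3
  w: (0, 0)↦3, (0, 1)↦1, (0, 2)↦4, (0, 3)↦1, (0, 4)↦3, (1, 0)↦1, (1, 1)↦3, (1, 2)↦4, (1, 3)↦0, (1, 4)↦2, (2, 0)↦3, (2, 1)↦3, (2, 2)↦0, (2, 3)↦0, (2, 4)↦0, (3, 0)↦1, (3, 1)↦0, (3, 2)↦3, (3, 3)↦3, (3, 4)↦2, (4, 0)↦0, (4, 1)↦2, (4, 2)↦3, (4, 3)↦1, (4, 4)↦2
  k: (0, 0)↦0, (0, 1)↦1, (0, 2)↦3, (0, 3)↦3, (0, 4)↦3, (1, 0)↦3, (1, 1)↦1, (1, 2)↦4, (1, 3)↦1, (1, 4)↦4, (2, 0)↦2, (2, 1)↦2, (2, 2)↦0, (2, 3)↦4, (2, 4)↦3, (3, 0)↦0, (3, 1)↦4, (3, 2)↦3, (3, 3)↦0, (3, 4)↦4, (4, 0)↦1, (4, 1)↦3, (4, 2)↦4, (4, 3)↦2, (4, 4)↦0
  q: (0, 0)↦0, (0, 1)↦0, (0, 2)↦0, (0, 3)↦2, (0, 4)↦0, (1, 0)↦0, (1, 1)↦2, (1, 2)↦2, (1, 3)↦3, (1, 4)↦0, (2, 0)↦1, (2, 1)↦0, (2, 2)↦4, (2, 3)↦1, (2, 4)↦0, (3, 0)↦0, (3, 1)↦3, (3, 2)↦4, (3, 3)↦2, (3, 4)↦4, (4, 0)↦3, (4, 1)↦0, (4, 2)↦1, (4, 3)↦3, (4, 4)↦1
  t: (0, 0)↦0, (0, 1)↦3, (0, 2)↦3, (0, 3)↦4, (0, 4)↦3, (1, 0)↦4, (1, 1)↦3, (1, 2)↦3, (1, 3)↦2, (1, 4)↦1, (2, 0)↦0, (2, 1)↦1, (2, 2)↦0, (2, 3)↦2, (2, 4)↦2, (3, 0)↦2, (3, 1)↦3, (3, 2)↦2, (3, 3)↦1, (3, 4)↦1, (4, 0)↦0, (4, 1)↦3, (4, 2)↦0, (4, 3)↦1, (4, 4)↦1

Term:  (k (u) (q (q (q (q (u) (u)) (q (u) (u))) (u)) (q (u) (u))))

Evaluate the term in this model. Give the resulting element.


  u = 0
  u = 0
  u = 0
  (q (u) (u)) = q(0, 0) = 0
  u = 0
  u = 0
  (q (u) (u)) = q(0, 0) = 0
  (q (q (u) (u)) (q (u) (u))) = q(0, 0) = 0
  u = 0
  (q (q (q (u) (u)) (q (u) (u))) (u)) = q(0, 0) = 0
  u = 0
  u = 0
  (q (u) (u)) = q(0, 0) = 0
  (q (q (q (q (u) (u)) (q (u) (u))) (u)) (q (u) (u))) = q(0, 0) = 0
  (k (u) (q (q (q (q (u) (u)) (q (u) (u))) (u)) (q (u) (u)))) = k(0, 0) = 0

value = 0


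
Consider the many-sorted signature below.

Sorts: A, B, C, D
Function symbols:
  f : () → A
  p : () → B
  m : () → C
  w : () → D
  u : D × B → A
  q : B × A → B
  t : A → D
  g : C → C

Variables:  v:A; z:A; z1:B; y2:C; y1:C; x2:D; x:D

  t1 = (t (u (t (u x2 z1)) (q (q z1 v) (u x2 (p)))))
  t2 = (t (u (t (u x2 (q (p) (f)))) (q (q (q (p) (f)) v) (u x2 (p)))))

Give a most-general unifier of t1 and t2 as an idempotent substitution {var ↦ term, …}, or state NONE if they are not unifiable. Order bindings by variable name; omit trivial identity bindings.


{z1 ↦ (q (p) (f))}


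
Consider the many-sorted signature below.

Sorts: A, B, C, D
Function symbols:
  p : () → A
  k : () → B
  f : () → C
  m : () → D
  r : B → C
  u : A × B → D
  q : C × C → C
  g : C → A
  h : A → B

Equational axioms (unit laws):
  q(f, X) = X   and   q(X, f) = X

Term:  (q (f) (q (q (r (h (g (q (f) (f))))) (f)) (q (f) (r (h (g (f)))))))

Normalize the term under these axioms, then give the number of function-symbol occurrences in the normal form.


1. (q (f) (q (q (r (h (g (q (f) (f))))) (f)) (q (f) (r (h (g (f)))))))  →  (q (q (r (h (g (q (f) (f))))) (f)) (q (f) (r (h (g (f))))))
2. (q (q (r (h (g (q (f) (f))))) (f)) (q (f) (r (h (g (f))))))  →  (q (r (h (g (q (f) (f))))) (q (f) (r (h (g (f))))))
3. (q (r (h (g (q (f) (f))))) (q (f) (r (h (g (f))))))  →  (q (r (h (g (f)))) (q (f) (r (h (g (f))))))
4. (q (r (h (g (f)))) (q (f) (r (h (g (f))))))  →  (q (r (h (g (f)))) (r (h (g (f)))))
normal form: (q (r (h (g (f)))) (r (h (g (f)))))

size = 9


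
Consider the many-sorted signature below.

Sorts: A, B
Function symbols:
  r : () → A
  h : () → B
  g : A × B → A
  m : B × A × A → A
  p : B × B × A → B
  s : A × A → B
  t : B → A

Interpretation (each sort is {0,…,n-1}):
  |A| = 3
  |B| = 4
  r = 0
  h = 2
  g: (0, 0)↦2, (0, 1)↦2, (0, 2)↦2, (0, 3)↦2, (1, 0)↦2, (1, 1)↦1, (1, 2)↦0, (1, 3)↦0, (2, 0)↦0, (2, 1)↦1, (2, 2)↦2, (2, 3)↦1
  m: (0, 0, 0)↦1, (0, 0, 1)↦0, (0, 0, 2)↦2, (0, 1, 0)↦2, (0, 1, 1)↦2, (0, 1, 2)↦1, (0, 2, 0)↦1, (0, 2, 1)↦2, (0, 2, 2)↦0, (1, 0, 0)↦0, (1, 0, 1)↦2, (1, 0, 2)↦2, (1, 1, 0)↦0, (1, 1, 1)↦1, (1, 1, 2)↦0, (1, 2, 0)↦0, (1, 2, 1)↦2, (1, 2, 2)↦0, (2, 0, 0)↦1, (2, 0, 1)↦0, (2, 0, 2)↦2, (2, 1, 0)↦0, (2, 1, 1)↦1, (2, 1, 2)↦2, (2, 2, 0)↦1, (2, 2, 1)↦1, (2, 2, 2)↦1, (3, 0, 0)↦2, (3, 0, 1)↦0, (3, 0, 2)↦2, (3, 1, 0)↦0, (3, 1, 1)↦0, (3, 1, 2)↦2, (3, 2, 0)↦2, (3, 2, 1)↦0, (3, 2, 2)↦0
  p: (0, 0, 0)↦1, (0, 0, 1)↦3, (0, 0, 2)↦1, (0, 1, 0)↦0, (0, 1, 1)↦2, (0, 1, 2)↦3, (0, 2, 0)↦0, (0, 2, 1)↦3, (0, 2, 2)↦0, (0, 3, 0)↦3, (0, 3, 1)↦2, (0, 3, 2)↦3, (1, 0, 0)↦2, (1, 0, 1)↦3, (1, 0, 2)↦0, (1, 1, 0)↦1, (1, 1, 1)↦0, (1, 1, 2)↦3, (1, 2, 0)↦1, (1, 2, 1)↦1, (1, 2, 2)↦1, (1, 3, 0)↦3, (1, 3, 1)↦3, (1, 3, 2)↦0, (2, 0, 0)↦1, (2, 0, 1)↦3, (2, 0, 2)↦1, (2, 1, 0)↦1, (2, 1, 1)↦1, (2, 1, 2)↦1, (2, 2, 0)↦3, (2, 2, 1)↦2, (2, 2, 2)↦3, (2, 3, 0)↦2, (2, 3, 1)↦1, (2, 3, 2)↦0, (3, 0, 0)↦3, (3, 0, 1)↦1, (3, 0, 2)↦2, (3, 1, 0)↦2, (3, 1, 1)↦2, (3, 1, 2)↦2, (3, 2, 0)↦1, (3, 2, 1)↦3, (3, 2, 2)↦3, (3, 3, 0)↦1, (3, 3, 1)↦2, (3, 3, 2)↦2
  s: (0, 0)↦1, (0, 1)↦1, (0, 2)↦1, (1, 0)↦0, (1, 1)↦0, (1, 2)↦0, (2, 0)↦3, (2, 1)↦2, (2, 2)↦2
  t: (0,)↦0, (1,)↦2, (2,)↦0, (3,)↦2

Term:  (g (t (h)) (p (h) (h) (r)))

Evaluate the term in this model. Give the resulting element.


value = 2

  h = 2
  (t (h)) = t(2,) = 0
  h = 2
  h = 2
  r = 0
  (p (h) (h) (r)) = p(2, 2, 0) = 3
  (g (t (h)) (p (h) (h) (r))) = g(0, 3) = 2


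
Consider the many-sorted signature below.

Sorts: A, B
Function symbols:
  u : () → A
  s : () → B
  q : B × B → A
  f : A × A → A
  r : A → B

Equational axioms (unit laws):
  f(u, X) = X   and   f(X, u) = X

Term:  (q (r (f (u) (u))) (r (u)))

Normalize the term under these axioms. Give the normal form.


1. (q (r (f (u) (u))) (r (u)))  →  (q (r (u)) (r (u)))

normal form = (q (r (u)) (r (u)))
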